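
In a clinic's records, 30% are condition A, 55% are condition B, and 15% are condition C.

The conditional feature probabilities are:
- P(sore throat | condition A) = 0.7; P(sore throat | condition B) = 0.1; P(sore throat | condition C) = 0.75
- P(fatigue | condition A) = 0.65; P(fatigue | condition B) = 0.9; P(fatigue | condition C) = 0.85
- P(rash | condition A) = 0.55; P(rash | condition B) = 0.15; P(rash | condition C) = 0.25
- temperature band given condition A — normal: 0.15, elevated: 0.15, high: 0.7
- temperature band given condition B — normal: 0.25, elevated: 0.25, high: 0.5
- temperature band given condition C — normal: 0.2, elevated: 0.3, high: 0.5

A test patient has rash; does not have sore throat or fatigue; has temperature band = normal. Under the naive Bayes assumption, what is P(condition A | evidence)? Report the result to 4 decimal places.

0.5487

condition A: 0.3 × (1−0.7) × (1−0.65) × 0.55 × 0.15 = 0.00259875
condition B: 0.55 × (1−0.1) × (1−0.9) × 0.15 × 0.25 = 0.00185625
condition C: 0.15 × (1−0.75) × (1−0.85) × 0.25 × 0.2 = 0.00028125
P(condition A | x) = 0.00259875 / 0.00473625 ≈ 0.5487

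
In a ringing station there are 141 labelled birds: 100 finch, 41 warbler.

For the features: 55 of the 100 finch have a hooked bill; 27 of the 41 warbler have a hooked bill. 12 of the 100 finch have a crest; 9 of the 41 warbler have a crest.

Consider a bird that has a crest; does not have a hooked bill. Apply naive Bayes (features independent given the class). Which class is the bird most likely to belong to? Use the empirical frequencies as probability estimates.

finch

finch: (100/141) × (45/100) × (12/100) ≈ 0.0382979
warbler: (41/141) × (14/41) × (9/41) ≈ 0.0217955
Highest score → finch.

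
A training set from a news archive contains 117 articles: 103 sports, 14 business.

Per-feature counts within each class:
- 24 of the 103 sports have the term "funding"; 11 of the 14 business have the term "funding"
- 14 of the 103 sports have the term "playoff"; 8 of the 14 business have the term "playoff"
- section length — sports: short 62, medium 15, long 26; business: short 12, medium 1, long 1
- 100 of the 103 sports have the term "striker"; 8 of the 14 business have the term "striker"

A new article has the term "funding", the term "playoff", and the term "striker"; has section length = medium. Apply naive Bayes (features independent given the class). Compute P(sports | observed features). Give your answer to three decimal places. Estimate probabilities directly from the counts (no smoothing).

sports: (103/117) × (24/103) × (14/103) × (15/103) × (100/103) ≈ 0.00394215
business: (14/117) × (11/14) × (8/14) × (1/14) × (8/14) ≈ 0.00219282
P(sports | x) = 0.00394215 / 0.00613497 ≈ 0.643

0.643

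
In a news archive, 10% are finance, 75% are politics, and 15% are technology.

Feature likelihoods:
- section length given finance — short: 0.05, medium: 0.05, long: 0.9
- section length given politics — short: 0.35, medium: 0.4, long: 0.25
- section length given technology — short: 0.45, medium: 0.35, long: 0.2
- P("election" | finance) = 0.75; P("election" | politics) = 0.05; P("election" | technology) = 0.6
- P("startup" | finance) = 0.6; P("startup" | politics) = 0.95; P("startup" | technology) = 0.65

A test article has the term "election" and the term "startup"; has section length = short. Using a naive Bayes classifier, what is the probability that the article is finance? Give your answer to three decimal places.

finance: 0.1 × 0.05 × 0.75 × 0.6 = 0.00225
politics: 0.75 × 0.35 × 0.05 × 0.95 = 0.01246875
technology: 0.15 × 0.45 × 0.6 × 0.65 = 0.026325
P(finance | x) = 0.00225 / 0.04104375 ≈ 0.055

0.055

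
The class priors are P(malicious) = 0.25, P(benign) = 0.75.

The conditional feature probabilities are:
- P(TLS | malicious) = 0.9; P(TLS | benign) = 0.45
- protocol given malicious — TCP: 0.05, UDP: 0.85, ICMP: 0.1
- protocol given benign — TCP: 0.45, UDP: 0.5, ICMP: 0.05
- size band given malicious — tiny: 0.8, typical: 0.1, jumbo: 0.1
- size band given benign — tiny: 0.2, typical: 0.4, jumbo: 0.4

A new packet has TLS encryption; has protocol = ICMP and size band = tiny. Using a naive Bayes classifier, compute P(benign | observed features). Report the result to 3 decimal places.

malicious: 0.25 × 0.9 × 0.1 × 0.8 = 0.018
benign: 0.75 × 0.45 × 0.05 × 0.2 = 0.003375
P(benign | x) = 0.003375 / 0.021375 ≈ 0.158

0.158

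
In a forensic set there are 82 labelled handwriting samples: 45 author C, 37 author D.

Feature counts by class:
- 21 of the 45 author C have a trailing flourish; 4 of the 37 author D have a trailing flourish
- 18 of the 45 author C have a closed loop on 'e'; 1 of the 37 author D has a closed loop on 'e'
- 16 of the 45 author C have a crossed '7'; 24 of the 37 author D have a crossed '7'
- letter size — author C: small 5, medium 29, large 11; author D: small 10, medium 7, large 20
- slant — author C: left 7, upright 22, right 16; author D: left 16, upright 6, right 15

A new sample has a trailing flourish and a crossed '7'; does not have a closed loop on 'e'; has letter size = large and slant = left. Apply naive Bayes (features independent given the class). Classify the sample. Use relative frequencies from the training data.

author C: (45/82) × (21/45) × (27/45) × (16/45) × (11/45) × (7/45) ≈ 0.00207745
author D: (37/82) × (4/37) × (36/37) × (24/37) × (20/37) × (16/37) ≈ 0.0071962
Highest score → author D.

author D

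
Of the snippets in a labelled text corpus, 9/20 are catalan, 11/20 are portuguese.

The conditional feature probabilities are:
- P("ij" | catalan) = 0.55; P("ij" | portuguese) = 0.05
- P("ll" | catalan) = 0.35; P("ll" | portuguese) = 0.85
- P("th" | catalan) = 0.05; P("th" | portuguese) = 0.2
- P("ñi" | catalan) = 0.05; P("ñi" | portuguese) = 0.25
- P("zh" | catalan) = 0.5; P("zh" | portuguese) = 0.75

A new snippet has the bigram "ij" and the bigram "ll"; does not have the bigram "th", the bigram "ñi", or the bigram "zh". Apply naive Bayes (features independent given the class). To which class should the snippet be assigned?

catalan

catalan: 0.45 × 0.55 × 0.35 × (1−0.05) × (1−0.05) × (1−0.5) = 0.03908953125
portuguese: 0.55 × 0.05 × 0.85 × (1−0.2) × (1−0.25) × (1−0.75) = 0.00350625
Highest score → catalan.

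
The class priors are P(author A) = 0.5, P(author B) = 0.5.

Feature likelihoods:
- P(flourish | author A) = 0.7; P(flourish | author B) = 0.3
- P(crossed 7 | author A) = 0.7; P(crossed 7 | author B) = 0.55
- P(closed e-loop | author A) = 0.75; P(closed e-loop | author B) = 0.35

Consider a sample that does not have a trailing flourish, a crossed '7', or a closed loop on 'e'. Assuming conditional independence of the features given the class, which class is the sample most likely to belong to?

author B

author A: 0.5 × (1−0.7) × (1−0.7) × (1−0.75) = 0.01125
author B: 0.5 × (1−0.3) × (1−0.55) × (1−0.35) = 0.102375
Highest score → author B.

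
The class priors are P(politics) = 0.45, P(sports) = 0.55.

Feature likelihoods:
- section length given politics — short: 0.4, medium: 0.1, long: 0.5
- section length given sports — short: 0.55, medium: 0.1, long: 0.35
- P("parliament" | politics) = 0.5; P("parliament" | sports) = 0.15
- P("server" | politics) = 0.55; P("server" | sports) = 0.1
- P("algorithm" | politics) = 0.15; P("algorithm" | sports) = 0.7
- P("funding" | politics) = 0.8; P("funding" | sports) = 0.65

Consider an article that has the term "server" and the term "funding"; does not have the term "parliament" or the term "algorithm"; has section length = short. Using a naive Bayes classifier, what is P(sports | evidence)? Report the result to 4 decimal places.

politics: 0.45 × 0.4 × (1−0.5) × 0.55 × (1−0.15) × 0.8 = 0.03366
sports: 0.55 × 0.55 × (1−0.15) × 0.1 × (1−0.7) × 0.65 = 0.0050139375
P(sports | x) = 0.0050139375 / 0.0386739375 ≈ 0.1296

0.1296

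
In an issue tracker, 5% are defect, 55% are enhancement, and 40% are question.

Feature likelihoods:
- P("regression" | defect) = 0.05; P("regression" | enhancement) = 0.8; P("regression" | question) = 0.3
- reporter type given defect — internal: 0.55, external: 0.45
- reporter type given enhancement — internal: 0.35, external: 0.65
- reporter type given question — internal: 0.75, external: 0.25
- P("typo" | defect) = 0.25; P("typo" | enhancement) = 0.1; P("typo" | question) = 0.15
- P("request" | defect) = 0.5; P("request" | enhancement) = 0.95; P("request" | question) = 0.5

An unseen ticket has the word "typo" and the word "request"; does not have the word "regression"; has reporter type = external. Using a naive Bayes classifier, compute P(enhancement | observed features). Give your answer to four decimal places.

0.4616

defect: 0.05 × (1−0.05) × 0.45 × 0.25 × 0.5 = 0.002671875
enhancement: 0.55 × (1−0.8) × 0.65 × 0.1 × 0.95 = 0.0067925
question: 0.4 × (1−0.3) × 0.25 × 0.15 × 0.5 = 0.00525
P(enhancement | x) = 0.0067925 / 0.014714375 ≈ 0.4616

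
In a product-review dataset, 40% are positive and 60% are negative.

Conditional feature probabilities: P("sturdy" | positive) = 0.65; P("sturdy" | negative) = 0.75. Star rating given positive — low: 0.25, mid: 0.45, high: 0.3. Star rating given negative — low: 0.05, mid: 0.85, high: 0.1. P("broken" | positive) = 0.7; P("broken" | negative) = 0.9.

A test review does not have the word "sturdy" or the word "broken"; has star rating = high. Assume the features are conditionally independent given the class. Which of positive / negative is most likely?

positive: 0.4 × (1−0.65) × 0.3 × (1−0.7) = 0.0126
negative: 0.6 × (1−0.75) × 0.1 × (1−0.9) = 0.0015
Highest score → positive.

positive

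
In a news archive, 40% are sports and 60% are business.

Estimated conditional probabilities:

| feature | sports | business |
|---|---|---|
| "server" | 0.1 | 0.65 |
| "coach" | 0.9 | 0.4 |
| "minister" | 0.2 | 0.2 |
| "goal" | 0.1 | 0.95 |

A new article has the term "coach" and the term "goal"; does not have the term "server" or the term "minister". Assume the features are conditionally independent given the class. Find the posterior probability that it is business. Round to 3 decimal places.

0.711

sports: 0.4 × (1−0.1) × 0.9 × (1−0.2) × 0.1 = 0.02592
business: 0.6 × (1−0.65) × 0.4 × (1−0.2) × 0.95 = 0.06384
P(business | x) = 0.06384 / 0.08976 ≈ 0.711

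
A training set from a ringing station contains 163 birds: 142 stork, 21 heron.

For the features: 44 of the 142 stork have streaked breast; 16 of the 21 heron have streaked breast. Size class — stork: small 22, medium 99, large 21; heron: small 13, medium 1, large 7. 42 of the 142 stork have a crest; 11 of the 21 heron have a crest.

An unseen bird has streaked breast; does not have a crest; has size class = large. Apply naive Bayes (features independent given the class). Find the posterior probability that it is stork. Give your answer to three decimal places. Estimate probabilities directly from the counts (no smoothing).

0.643

stork: (142/163) × (44/142) × (21/142) × (100/142) ≈ 0.028113
heron: (21/163) × (16/21) × (7/21) × (10/21) ≈ 0.0155809
P(stork | x) = 0.028113 / 0.0436939 ≈ 0.643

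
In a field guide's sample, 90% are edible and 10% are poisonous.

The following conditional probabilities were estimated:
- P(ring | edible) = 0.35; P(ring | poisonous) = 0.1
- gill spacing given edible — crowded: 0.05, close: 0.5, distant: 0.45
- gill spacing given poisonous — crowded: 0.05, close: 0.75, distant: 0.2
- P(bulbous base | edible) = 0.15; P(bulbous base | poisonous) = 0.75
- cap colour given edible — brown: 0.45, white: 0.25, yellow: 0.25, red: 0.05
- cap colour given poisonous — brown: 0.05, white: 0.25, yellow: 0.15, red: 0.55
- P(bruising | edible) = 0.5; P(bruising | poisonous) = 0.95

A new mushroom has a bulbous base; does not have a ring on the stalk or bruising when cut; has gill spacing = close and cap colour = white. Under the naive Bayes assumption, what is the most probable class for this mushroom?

edible

edible: 0.9 × (1−0.35) × 0.5 × 0.15 × 0.25 × (1−0.5) = 0.005484375
poisonous: 0.1 × (1−0.1) × 0.75 × 0.75 × 0.25 × (1−0.95) = 0.0006328125
Highest score → edible.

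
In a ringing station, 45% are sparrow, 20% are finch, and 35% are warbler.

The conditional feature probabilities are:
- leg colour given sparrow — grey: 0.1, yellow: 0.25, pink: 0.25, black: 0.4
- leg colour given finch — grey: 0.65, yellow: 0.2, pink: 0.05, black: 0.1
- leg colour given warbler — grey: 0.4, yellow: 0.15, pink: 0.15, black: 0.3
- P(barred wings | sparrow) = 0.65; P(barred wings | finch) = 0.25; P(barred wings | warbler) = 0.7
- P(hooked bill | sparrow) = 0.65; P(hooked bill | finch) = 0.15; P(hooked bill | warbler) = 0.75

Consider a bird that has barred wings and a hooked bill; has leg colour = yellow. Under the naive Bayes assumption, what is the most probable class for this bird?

sparrow: 0.45 × 0.25 × 0.65 × 0.65 = 0.04753125
finch: 0.2 × 0.2 × 0.25 × 0.15 = 0.0015
warbler: 0.35 × 0.15 × 0.7 × 0.75 = 0.0275625
Highest score → sparrow.

sparrow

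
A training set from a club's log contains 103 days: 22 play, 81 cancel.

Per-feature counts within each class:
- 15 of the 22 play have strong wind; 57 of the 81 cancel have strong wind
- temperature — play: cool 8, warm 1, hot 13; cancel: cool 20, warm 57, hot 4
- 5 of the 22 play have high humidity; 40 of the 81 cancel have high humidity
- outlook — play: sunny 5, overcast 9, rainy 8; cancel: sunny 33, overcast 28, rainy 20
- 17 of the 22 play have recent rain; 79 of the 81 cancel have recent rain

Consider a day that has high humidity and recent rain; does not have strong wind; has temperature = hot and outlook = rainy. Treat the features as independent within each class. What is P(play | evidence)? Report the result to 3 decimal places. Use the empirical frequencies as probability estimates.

play: (22/103) × (7/22) × (13/22) × (5/22) × (8/22) × (17/22) ≈ 0.00256462
cancel: (81/103) × (24/81) × (4/81) × (40/81) × (20/81) × (79/81) ≈ 0.00136839
P(play | x) = 0.00256462 / 0.00393301 ≈ 0.652

0.652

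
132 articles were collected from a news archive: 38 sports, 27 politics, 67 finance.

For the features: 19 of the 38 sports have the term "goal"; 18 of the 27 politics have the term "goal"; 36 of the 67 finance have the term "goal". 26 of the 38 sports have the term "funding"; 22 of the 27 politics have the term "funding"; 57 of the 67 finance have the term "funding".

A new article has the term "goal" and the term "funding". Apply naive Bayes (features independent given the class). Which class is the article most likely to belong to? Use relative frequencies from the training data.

finance

sports: (38/132) × (19/38) × (26/38) ≈ 0.0984848
politics: (27/132) × (18/27) × (22/27) ≈ 0.111111
finance: (67/132) × (36/67) × (57/67) ≈ 0.232022
Highest score → finance.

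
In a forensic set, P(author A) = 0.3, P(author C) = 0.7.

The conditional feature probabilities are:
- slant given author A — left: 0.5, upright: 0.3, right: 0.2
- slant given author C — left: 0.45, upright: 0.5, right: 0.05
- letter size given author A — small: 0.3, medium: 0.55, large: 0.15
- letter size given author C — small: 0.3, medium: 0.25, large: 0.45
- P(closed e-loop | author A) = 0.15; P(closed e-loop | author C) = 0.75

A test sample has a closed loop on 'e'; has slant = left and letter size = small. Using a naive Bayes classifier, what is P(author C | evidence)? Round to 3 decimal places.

author A: 0.3 × 0.5 × 0.3 × 0.15 = 0.00675
author C: 0.7 × 0.45 × 0.3 × 0.75 = 0.070875
P(author C | x) = 0.070875 / 0.077625 ≈ 0.913

0.913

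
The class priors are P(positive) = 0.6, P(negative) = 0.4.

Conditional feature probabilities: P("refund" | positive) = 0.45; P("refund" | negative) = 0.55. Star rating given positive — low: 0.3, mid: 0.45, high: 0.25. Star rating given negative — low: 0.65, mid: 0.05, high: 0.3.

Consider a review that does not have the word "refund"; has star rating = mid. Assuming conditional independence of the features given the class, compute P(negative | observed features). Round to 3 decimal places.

positive: 0.6 × (1−0.45) × 0.45 = 0.1485
negative: 0.4 × (1−0.55) × 0.05 = 0.009
P(negative | x) = 0.009 / 0.1575 ≈ 0.057

0.057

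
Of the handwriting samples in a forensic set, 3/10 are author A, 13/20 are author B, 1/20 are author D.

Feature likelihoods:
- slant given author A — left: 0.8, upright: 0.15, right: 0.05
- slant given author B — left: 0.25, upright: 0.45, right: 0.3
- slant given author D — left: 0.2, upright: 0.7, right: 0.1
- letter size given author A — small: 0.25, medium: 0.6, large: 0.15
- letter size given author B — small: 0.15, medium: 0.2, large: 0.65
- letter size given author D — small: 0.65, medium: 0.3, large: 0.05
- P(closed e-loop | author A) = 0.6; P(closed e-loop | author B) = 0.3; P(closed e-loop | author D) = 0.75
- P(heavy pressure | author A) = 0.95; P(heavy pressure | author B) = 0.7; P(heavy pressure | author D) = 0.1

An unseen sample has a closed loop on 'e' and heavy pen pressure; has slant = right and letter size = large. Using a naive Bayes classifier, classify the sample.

author A: 0.3 × 0.05 × 0.15 × 0.6 × 0.95 = 0.0012825
author B: 0.65 × 0.3 × 0.65 × 0.3 × 0.7 = 0.0266175
author D: 0.05 × 0.1 × 0.05 × 0.75 × 0.1 = 0.00001875
Highest score → author B.

author B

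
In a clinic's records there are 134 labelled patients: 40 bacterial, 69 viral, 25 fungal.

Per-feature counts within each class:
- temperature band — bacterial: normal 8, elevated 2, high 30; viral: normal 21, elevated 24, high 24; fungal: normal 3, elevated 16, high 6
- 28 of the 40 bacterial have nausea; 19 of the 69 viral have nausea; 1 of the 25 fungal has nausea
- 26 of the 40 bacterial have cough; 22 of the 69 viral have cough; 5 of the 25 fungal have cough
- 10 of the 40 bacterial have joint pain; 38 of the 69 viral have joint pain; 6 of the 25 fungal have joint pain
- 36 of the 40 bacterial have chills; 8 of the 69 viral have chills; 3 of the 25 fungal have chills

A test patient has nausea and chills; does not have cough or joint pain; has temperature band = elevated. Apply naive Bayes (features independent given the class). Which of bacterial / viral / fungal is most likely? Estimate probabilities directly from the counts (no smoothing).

bacterial: (40/134) × (2/40) × (28/40) × (14/40) × (30/40) × (36/40) ≈ 0.00246828
viral: (69/134) × (24/69) × (19/69) × (47/69) × (31/69) × (8/69) ≈ 0.0017499
fungal: (25/134) × (16/25) × (1/25) × (20/25) × (19/25) × (3/25) ≈ 0.000348466
Highest score → bacterial.

bacterial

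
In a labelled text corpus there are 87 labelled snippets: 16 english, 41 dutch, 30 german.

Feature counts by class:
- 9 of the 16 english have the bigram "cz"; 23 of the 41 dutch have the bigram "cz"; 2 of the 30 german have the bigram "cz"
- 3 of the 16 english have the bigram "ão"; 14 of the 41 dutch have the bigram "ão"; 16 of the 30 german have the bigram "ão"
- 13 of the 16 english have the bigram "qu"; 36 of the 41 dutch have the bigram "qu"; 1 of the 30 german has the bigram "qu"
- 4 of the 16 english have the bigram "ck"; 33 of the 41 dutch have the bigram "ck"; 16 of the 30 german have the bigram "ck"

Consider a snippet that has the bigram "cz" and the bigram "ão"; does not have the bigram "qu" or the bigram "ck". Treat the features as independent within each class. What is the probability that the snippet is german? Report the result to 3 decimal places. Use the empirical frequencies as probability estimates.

english: (16/87) × (9/16) × (3/16) × (3/16) × (12/16) ≈ 0.00272764
dutch: (41/87) × (23/41) × (14/41) × (5/41) × (8/41) ≈ 0.00214805
german: (30/87) × (2/30) × (16/30) × (29/30) × (14/30) ≈ 0.00553086
P(german | x) = 0.00553086 / 0.01040655 ≈ 0.531

0.531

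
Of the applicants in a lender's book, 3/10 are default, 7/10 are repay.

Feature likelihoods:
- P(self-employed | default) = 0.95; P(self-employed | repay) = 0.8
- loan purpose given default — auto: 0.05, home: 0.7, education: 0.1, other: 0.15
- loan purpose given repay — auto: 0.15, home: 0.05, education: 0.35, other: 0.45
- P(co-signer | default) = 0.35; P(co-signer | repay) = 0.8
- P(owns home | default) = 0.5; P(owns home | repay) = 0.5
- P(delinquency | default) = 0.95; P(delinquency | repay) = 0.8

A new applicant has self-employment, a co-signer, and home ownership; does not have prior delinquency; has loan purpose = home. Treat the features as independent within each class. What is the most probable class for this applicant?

default: 0.3 × 0.95 × 0.7 × 0.35 × 0.5 × (1−0.95) = 0.001745625
repay: 0.7 × 0.8 × 0.05 × 0.8 × 0.5 × (1−0.8) = 0.00224
Highest score → repay.

repay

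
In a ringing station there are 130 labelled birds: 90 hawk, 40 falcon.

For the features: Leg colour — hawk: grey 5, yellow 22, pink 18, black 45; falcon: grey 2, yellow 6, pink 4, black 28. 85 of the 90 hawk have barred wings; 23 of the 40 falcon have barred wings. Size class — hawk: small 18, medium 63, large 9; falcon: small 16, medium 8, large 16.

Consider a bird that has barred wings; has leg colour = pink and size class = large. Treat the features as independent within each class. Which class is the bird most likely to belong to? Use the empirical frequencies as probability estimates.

hawk

hawk: (90/130) × (18/90) × (85/90) × (9/90) ≈ 0.0130769
falcon: (40/130) × (4/40) × (23/40) × (16/40) ≈ 0.00707692
Highest score → hawk.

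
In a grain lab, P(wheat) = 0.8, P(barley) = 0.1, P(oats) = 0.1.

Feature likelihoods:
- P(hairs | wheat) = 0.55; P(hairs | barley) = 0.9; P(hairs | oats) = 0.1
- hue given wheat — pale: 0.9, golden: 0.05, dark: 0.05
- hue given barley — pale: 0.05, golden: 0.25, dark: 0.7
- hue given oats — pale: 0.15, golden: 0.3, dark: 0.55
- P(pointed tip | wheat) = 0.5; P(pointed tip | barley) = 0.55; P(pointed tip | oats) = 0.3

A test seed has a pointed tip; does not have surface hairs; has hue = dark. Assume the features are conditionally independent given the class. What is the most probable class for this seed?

oats

wheat: 0.8 × (1−0.55) × 0.05 × 0.5 = 0.009
barley: 0.1 × (1−0.9) × 0.7 × 0.55 = 0.00385
oats: 0.1 × (1−0.1) × 0.55 × 0.3 = 0.01485
Highest score → oats.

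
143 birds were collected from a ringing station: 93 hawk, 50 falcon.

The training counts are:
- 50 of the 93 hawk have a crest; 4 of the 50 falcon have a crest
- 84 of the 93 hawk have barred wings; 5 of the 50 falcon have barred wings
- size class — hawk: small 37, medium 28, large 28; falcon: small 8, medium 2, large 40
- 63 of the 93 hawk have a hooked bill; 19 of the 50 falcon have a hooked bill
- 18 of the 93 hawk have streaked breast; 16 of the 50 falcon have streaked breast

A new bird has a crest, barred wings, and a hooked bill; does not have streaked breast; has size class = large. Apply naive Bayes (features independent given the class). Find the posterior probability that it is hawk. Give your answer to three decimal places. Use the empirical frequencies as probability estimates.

0.989

hawk: (93/143) × (50/93) × (84/93) × (28/93) × (63/93) × (75/93) ≈ 0.0519447
falcon: (50/143) × (4/50) × (5/50) × (40/50) × (19/50) × (34/50) ≈ 0.000578238
P(hawk | x) = 0.0519447 / 0.052522938 ≈ 0.989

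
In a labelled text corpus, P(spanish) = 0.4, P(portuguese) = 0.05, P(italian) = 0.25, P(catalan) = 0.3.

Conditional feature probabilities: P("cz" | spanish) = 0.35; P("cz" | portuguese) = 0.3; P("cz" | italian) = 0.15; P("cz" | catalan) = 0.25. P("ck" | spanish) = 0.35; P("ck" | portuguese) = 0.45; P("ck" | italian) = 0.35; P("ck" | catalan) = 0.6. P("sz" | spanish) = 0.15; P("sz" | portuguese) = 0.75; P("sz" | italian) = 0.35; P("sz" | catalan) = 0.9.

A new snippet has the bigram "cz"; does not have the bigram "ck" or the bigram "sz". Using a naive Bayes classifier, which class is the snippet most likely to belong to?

spanish: 0.4 × 0.35 × (1−0.35) × (1−0.15) = 0.07735
portuguese: 0.05 × 0.3 × (1−0.45) × (1−0.75) = 0.0020625
italian: 0.25 × 0.15 × (1−0.35) × (1−0.35) = 0.01584375
catalan: 0.3 × 0.25 × (1−0.6) × (1−0.9) = 0.003
Highest score → spanish.

spanish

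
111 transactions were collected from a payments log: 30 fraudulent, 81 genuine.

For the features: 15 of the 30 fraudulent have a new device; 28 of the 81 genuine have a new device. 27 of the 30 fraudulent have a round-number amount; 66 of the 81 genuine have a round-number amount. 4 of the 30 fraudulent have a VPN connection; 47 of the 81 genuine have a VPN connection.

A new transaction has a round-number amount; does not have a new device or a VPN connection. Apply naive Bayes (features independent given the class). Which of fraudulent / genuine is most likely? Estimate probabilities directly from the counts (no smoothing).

fraudulent: (30/111) × (15/30) × (27/30) × (26/30) ≈ 0.105405
genuine: (81/111) × (53/81) × (66/81) × (34/81) ≈ 0.163307
Highest score → genuine.

genuine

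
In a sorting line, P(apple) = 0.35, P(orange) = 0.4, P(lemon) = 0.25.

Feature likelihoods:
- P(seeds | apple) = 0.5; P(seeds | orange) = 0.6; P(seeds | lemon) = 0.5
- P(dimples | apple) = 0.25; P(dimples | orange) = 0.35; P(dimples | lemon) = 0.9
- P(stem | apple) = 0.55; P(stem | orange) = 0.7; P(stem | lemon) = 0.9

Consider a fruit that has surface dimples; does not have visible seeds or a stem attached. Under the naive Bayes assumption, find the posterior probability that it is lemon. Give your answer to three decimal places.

0.236

apple: 0.35 × (1−0.5) × 0.25 × (1−0.55) = 0.0196875
orange: 0.4 × (1−0.6) × 0.35 × (1−0.7) = 0.0168
lemon: 0.25 × (1−0.5) × 0.9 × (1−0.9) = 0.01125
P(lemon | x) = 0.01125 / 0.0477375 ≈ 0.236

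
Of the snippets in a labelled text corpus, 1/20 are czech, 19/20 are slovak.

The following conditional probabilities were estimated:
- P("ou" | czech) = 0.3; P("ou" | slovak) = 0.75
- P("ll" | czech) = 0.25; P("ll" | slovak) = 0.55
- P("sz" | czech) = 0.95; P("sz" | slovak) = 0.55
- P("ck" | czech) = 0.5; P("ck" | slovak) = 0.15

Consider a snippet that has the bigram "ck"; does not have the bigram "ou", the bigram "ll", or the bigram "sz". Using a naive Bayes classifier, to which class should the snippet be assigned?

czech: 0.05 × (1−0.3) × (1−0.25) × (1−0.95) × 0.5 = 0.00065625
slovak: 0.95 × (1−0.75) × (1−0.55) × (1−0.55) × 0.15 = 0.0072140625
Highest score → slovak.

slovak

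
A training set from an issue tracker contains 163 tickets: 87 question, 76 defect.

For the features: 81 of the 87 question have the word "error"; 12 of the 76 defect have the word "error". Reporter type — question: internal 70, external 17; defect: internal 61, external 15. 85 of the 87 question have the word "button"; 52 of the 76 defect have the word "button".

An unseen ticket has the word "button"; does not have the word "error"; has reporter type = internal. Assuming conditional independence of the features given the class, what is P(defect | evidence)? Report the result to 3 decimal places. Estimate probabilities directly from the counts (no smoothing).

0.882

question: (87/163) × (6/87) × (70/87) × (85/87) ≈ 0.0289362
defect: (76/163) × (64/76) × (61/76) × (52/76) ≈ 0.215625
P(defect | x) = 0.215625 / 0.2445612 ≈ 0.882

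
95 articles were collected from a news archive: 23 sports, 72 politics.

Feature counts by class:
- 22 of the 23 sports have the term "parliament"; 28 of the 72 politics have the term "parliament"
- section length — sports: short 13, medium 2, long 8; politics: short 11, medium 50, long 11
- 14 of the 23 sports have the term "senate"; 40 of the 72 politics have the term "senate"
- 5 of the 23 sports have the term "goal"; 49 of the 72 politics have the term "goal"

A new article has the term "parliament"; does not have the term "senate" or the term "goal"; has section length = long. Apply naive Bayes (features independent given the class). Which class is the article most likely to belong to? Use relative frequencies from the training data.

sports: (23/95) × (22/23) × (8/23) × (9/23) × (18/23) ≈ 0.0246672
politics: (72/95) × (28/72) × (11/72) × (32/72) × (23/72) ≈ 0.00639304
Highest score → sports.

sports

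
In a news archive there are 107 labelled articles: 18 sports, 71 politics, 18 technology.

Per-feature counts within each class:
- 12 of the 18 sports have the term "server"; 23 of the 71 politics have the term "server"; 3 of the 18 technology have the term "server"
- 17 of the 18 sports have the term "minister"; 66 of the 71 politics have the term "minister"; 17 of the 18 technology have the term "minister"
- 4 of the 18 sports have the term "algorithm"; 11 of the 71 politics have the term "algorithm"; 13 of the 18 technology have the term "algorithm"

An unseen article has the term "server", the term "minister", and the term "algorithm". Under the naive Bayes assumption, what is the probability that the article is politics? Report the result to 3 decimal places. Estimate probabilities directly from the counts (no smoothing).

sports: (18/107) × (12/18) × (17/18) × (4/18) ≈ 0.0235376
politics: (71/107) × (23/71) × (66/71) × (11/71) ≈ 0.0309574
technology: (18/107) × (3/18) × (17/18) × (13/18) ≈ 0.0191243
P(politics | x) = 0.0309574 / 0.0736193 ≈ 0.421

0.421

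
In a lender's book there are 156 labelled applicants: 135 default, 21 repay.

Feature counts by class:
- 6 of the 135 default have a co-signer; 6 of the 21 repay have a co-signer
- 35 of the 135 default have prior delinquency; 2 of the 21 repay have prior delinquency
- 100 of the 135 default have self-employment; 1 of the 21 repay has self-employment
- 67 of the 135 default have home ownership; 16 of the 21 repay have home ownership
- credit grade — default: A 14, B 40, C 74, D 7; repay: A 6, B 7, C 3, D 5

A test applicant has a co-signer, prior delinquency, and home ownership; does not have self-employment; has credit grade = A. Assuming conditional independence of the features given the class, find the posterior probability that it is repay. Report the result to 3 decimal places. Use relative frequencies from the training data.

default: (135/156) × (6/135) × (35/135) × (35/135) × (67/135) × (14/135) ≈ 0.000133055
repay: (21/156) × (6/21) × (2/21) × (20/21) × (16/21) × (6/21) ≈ 0.000759418
P(repay | x) = 0.000759418 / 0.000892473 ≈ 0.851

0.851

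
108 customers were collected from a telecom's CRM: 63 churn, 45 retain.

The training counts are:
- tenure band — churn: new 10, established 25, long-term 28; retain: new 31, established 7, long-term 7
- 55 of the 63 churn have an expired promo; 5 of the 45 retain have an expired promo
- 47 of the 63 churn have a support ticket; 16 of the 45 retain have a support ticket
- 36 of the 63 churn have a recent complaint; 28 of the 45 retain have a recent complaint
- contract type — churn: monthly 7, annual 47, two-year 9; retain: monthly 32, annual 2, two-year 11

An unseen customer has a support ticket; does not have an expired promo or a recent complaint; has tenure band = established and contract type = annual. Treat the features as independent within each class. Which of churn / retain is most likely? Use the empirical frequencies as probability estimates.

churn: (63/108) × (25/63) × (8/63) × (47/63) × (27/63) × (47/63) ≈ 0.00701138
retain: (45/108) × (7/45) × (40/45) × (16/45) × (17/45) × (2/45) ≈ 0.00034394
Highest score → churn.

churn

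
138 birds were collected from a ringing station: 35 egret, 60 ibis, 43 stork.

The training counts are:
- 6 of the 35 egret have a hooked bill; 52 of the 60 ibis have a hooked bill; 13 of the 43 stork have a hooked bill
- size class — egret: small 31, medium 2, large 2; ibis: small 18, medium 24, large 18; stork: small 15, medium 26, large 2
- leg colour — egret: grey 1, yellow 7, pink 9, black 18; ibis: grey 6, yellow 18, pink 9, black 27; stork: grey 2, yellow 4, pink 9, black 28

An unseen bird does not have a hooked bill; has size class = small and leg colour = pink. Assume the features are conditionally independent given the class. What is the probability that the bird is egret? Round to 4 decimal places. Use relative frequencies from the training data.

egret: (35/138) × (29/35) × (31/35) × (9/35) ≈ 0.0478616
ibis: (60/138) × (8/60) × (18/60) × (9/60) ≈ 0.0026087
stork: (43/138) × (30/43) × (15/43) × (9/43) ≈ 0.0158723
P(egret | x) = 0.0478616 / 0.0663426 ≈ 0.7214

0.7214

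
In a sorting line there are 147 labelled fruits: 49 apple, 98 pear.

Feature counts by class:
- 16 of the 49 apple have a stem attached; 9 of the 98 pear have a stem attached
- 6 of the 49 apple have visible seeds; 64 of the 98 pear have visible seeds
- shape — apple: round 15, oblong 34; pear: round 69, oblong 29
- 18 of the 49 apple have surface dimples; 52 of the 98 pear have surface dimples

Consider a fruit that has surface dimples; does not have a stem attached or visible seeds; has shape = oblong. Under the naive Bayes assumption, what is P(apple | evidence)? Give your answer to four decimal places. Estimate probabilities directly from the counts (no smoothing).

0.6036

apple: (49/147) × (33/49) × (43/49) × (34/49) × (18/49) ≈ 0.0502144
pear: (98/147) × (89/98) × (34/98) × (29/98) × (52/98) ≈ 0.0329818
P(apple | x) = 0.0502144 / 0.0831962 ≈ 0.6036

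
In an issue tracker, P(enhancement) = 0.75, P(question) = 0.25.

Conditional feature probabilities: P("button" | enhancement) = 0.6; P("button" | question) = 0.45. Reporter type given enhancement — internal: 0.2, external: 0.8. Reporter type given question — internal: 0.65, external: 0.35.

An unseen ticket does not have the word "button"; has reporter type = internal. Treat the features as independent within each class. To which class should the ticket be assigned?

question

enhancement: 0.75 × (1−0.6) × 0.2 = 0.06
question: 0.25 × (1−0.45) × 0.65 = 0.089375
Highest score → question.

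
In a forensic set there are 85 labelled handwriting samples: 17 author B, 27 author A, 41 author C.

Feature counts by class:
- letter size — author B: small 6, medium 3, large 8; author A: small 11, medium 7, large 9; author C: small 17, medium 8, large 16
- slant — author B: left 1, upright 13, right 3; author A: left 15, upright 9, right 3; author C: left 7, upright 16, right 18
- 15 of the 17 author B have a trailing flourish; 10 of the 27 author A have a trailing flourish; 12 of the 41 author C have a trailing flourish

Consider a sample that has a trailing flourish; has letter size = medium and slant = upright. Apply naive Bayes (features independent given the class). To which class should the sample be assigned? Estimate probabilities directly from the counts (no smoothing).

author B

author B: (17/85) × (3/17) × (13/17) × (15/17) ≈ 0.0238144
author A: (27/85) × (7/27) × (9/27) × (10/27) ≈ 0.010167
author C: (41/85) × (8/41) × (16/41) × (12/41) ≈ 0.0107499
Highest score → author B.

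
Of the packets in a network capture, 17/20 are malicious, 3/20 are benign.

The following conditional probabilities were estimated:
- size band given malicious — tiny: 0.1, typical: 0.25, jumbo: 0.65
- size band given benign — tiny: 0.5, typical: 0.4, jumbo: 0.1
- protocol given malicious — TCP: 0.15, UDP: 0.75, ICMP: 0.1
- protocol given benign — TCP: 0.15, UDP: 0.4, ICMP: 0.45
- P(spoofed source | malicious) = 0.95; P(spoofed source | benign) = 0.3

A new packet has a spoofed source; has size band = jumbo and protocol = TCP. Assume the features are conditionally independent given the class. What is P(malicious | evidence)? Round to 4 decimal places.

0.9915

malicious: 0.85 × 0.65 × 0.15 × 0.95 = 0.07873125
benign: 0.15 × 0.1 × 0.15 × 0.3 = 0.000675
P(malicious | x) = 0.07873125 / 0.07940625 ≈ 0.9915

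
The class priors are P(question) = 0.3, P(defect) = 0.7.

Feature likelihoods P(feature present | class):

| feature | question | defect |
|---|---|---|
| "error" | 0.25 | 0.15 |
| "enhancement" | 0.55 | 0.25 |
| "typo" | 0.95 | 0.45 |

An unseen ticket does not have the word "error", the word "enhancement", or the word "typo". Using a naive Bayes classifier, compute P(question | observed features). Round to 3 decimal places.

0.020

question: 0.3 × (1−0.25) × (1−0.55) × (1−0.95) = 0.0050625
defect: 0.7 × (1−0.15) × (1−0.25) × (1−0.45) = 0.2454375
P(question | x) = 0.0050625 / 0.2505 ≈ 0.020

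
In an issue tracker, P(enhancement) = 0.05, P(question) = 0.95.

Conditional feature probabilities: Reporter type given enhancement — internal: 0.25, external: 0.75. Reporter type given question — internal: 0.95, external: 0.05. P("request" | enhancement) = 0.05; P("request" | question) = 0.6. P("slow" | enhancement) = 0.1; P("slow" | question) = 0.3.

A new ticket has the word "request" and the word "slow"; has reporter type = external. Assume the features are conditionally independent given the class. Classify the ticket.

question

enhancement: 0.05 × 0.75 × 0.05 × 0.1 = 0.0001875
question: 0.95 × 0.05 × 0.6 × 0.3 = 0.00855
Highest score → question.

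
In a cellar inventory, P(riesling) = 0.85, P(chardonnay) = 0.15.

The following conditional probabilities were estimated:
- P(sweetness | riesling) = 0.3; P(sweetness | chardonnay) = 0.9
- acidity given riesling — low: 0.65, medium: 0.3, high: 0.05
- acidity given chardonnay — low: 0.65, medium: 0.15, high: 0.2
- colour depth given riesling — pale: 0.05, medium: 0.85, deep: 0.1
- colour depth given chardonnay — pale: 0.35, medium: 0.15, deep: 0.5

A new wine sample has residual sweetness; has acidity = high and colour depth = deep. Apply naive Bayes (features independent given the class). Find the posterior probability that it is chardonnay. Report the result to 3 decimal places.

0.914

riesling: 0.85 × 0.3 × 0.05 × 0.1 = 0.001275
chardonnay: 0.15 × 0.9 × 0.2 × 0.5 = 0.0135
P(chardonnay | x) = 0.0135 / 0.014775 ≈ 0.914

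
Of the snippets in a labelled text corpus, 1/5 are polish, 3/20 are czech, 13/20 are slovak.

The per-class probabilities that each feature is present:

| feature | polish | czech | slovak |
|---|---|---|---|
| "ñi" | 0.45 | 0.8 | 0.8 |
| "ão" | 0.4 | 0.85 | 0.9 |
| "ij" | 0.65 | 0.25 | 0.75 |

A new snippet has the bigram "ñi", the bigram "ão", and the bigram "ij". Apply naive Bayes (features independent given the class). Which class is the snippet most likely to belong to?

polish: 0.2 × 0.45 × 0.4 × 0.65 = 0.0234
czech: 0.15 × 0.8 × 0.85 × 0.25 = 0.0255
slovak: 0.65 × 0.8 × 0.9 × 0.75 = 0.351
Highest score → slovak.

slovak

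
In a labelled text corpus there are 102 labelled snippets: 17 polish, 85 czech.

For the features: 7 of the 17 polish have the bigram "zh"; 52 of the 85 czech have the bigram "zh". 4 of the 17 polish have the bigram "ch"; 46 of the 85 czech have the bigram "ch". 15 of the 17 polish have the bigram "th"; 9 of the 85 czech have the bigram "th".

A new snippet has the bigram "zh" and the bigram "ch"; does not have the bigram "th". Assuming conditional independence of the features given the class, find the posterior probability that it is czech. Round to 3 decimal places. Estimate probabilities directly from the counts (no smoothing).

0.992

polish: (17/102) × (7/17) × (4/17) × (2/17) ≈ 0.00189972
czech: (85/102) × (52/85) × (46/85) × (76/85) ≈ 0.246682
P(czech | x) = 0.246682 / 0.24858172 ≈ 0.992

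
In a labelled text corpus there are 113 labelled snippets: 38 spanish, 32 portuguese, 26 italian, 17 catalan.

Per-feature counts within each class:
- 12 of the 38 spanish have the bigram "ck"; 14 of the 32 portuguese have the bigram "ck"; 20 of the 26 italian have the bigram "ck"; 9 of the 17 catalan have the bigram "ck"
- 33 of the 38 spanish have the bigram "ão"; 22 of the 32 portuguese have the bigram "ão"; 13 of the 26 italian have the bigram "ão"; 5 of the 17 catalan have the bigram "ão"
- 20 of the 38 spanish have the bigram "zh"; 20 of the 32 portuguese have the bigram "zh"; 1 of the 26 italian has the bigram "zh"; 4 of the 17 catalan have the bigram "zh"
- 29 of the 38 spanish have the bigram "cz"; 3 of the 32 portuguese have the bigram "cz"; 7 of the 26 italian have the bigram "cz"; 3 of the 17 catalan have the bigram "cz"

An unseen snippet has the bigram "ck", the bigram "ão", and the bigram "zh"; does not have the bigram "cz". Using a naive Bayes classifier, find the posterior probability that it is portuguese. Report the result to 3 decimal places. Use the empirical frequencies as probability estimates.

0.723

spanish: (38/113) × (12/38) × (33/38) × (20/38) × (9/38) ≈ 0.0114958
portuguese: (32/113) × (14/32) × (22/32) × (20/32) × (29/32) ≈ 0.0482448
italian: (26/113) × (20/26) × (13/26) × (1/26) × (19/26) ≈ 0.0024873
catalan: (17/113) × (9/17) × (5/17) × (4/17) × (14/17) ≈ 0.00453916
P(portuguese | x) = 0.0482448 / 0.06676706 ≈ 0.723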